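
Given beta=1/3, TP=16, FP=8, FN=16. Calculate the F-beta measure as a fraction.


P = TP/(TP+FP) = 16/24 = 2/3
R = TP/(TP+FN) = 16/32 = 1/2
beta^2 = 1/3^2 = 1/9
(1 + beta^2) = 10/9
Numerator = (1+beta^2)*P*R = 10/27
Denominator = beta^2*P + R = 2/27 + 1/2 = 31/54
F_beta = 20/31

20/31


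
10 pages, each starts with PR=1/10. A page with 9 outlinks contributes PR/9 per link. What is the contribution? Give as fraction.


Initial PR = 1/10 = 1/10
Outlinks = 9
Contribution per link = PR / outlinks
= 1/10 / 9
= 1/90

1/90


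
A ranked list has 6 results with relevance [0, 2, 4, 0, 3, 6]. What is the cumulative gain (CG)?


Cumulative Gain = sum of relevance scores
Position 1: rel=0, running sum=0
Position 2: rel=2, running sum=2
Position 3: rel=4, running sum=6
Position 4: rel=0, running sum=6
Position 5: rel=3, running sum=9
Position 6: rel=6, running sum=15
CG = 15

15


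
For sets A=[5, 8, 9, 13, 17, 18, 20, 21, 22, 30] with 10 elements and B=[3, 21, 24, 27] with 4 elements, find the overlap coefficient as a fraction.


A intersect B = [21]
|A intersect B| = 1
min(|A|, |B|) = min(10, 4) = 4
Overlap = 1 / 4 = 1/4

1/4


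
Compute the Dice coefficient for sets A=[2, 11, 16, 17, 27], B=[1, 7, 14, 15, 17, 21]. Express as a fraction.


A intersect B = [17]
|A intersect B| = 1
|A| = 5, |B| = 6
Dice = 2*1 / (5+6)
= 2 / 11 = 2/11

2/11


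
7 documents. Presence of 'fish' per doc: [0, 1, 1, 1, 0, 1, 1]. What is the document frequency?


Checking each document for 'fish':
Doc 1: absent
Doc 2: present
Doc 3: present
Doc 4: present
Doc 5: absent
Doc 6: present
Doc 7: present
df = sum of presences = 0 + 1 + 1 + 1 + 0 + 1 + 1 = 5

5


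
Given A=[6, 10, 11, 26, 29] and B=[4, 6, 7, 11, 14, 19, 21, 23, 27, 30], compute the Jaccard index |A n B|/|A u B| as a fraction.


A intersect B = [6, 11]
|A intersect B| = 2
A union B = [4, 6, 7, 10, 11, 14, 19, 21, 23, 26, 27, 29, 30]
|A union B| = 13
Jaccard = 2/13 = 2/13

2/13


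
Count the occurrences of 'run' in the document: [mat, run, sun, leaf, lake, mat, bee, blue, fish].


Document has 9 words
Scanning for 'run':
Found at positions: [1]
Count = 1

1


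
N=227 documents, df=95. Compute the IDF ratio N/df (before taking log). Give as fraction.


IDF ratio = N / df
= 227 / 95
= 227/95

227/95


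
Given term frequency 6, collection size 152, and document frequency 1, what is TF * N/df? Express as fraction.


TF * (N/df)
= 6 * (152/1)
= 6 * 152
= 912

912


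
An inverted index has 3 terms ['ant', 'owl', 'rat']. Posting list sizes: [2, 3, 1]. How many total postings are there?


Summing posting list sizes:
'ant': 2 postings
'owl': 3 postings
'rat': 1 postings
Total = 2 + 3 + 1 = 6

6


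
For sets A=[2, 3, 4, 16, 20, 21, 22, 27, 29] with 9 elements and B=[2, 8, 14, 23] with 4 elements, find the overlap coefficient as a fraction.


A intersect B = [2]
|A intersect B| = 1
min(|A|, |B|) = min(9, 4) = 4
Overlap = 1 / 4 = 1/4

1/4


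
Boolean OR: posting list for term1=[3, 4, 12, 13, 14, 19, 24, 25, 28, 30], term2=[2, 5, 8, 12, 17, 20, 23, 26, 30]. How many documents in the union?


Boolean OR: find union of posting lists
term1 docs: [3, 4, 12, 13, 14, 19, 24, 25, 28, 30]
term2 docs: [2, 5, 8, 12, 17, 20, 23, 26, 30]
Union: [2, 3, 4, 5, 8, 12, 13, 14, 17, 19, 20, 23, 24, 25, 26, 28, 30]
|union| = 17

17


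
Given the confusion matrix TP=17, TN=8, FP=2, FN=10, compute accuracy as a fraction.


Accuracy = (TP + TN) / (TP + TN + FP + FN)
TP + TN = 17 + 8 = 25
Total = 17 + 8 + 2 + 10 = 37
Accuracy = 25 / 37 = 25/37

25/37


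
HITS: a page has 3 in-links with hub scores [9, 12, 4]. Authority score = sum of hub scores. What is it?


Authority = sum of hub scores of in-linkers
In-link 1: hub score = 9
In-link 2: hub score = 12
In-link 3: hub score = 4
Authority = 9 + 12 + 4 = 25

25


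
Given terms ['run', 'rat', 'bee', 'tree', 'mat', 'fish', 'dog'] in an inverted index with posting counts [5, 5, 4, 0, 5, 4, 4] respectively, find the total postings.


Summing posting list sizes:
'run': 5 postings
'rat': 5 postings
'bee': 4 postings
'tree': 0 postings
'mat': 5 postings
'fish': 4 postings
'dog': 4 postings
Total = 5 + 5 + 4 + 0 + 5 + 4 + 4 = 27

27


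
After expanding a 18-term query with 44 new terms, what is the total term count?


Original terms: 18
Expansion terms: 44
Total = 18 + 44 = 62

62


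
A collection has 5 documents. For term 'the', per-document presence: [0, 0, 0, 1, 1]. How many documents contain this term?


Checking each document for 'the':
Doc 1: absent
Doc 2: absent
Doc 3: absent
Doc 4: present
Doc 5: present
df = sum of presences = 0 + 0 + 0 + 1 + 1 = 2

2


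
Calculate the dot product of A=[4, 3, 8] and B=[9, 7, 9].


Dot product = sum of element-wise products
A[0]*B[0] = 4*9 = 36
A[1]*B[1] = 3*7 = 21
A[2]*B[2] = 8*9 = 72
Sum = 36 + 21 + 72 = 129

129


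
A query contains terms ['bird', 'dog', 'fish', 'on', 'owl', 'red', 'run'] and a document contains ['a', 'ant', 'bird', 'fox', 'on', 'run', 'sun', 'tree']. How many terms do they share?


Query terms: ['bird', 'dog', 'fish', 'on', 'owl', 'red', 'run']
Document terms: ['a', 'ant', 'bird', 'fox', 'on', 'run', 'sun', 'tree']
Common terms: ['bird', 'on', 'run']
Overlap count = 3

3


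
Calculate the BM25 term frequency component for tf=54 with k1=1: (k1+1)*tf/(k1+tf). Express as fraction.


BM25 TF component = (k1+1)*tf / (k1+tf)
k1 = 1, tf = 54
Numerator = (1+1)*54 = 108
Denominator = 1 + 54 = 55
= 108/55 = 108/55

108/55


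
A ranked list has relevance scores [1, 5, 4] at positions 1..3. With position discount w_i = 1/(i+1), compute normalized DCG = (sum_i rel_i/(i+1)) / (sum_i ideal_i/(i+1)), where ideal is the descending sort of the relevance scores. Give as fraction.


Position discount weights w_i = 1/(i+1) for i=1..3:
Weights = [1/2, 1/3, 1/4]
Actual relevance: [1, 5, 4]
DCG = 1/2 + 5/3 + 4/4 = 19/6
Ideal relevance (sorted desc): [5, 4, 1]
Ideal DCG = 5/2 + 4/3 + 1/4 = 49/12
nDCG = DCG / ideal_DCG = 19/6 / 49/12 = 38/49

38/49


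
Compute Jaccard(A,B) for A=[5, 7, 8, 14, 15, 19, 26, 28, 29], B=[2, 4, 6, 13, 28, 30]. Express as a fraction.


A intersect B = [28]
|A intersect B| = 1
A union B = [2, 4, 5, 6, 7, 8, 13, 14, 15, 19, 26, 28, 29, 30]
|A union B| = 14
Jaccard = 1/14 = 1/14

1/14


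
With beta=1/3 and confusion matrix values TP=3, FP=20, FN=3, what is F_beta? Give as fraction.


P = TP/(TP+FP) = 3/23 = 3/23
R = TP/(TP+FN) = 3/6 = 1/2
beta^2 = 1/3^2 = 1/9
(1 + beta^2) = 10/9
Numerator = (1+beta^2)*P*R = 5/69
Denominator = beta^2*P + R = 1/69 + 1/2 = 71/138
F_beta = 10/71

10/71


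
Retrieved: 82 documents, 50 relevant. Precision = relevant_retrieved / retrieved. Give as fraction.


Precision = relevant_retrieved / total_retrieved
= 50 / 82
= 50 / (50 + 32)
= 25/41

25/41


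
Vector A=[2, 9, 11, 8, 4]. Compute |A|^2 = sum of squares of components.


|A|^2 = sum of squared components
A[0]^2 = 2^2 = 4
A[1]^2 = 9^2 = 81
A[2]^2 = 11^2 = 121
A[3]^2 = 8^2 = 64
A[4]^2 = 4^2 = 16
Sum = 4 + 81 + 121 + 64 + 16 = 286

286


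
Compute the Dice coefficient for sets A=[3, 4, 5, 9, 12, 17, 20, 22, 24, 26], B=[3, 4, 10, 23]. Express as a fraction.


A intersect B = [3, 4]
|A intersect B| = 2
|A| = 10, |B| = 4
Dice = 2*2 / (10+4)
= 4 / 14 = 2/7

2/7


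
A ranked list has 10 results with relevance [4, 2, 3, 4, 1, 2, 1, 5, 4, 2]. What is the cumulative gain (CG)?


Cumulative Gain = sum of relevance scores
Position 1: rel=4, running sum=4
Position 2: rel=2, running sum=6
Position 3: rel=3, running sum=9
Position 4: rel=4, running sum=13
Position 5: rel=1, running sum=14
Position 6: rel=2, running sum=16
Position 7: rel=1, running sum=17
Position 8: rel=5, running sum=22
Position 9: rel=4, running sum=26
Position 10: rel=2, running sum=28
CG = 28

28


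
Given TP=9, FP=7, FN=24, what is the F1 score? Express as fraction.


F1 = 2 * P * R / (P + R)
P = TP/(TP+FP) = 9/16 = 9/16
R = TP/(TP+FN) = 9/33 = 3/11
2 * P * R = 2 * 9/16 * 3/11 = 27/88
P + R = 9/16 + 3/11 = 147/176
F1 = 27/88 / 147/176 = 18/49

18/49


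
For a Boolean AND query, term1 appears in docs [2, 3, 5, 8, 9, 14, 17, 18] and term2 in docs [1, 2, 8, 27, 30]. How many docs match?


Boolean AND: find intersection of posting lists
term1 docs: [2, 3, 5, 8, 9, 14, 17, 18]
term2 docs: [1, 2, 8, 27, 30]
Intersection: [2, 8]
|intersection| = 2

2


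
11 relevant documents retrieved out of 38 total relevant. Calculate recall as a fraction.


Recall = retrieved_relevant / total_relevant
= 11 / 38
= 11 / (11 + 27)
= 11/38

11/38


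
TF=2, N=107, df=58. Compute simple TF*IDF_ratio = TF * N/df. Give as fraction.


TF * (N/df)
= 2 * (107/58)
= 2 * 107/58
= 107/29

107/29


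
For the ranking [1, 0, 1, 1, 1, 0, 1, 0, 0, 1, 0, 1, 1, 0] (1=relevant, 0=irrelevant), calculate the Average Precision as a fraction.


Computing P@k for each relevant position:
Position 1: relevant, P@1 = 1/1 = 1
Position 2: not relevant
Position 3: relevant, P@3 = 2/3 = 2/3
Position 4: relevant, P@4 = 3/4 = 3/4
Position 5: relevant, P@5 = 4/5 = 4/5
Position 6: not relevant
Position 7: relevant, P@7 = 5/7 = 5/7
Position 8: not relevant
Position 9: not relevant
Position 10: relevant, P@10 = 6/10 = 3/5
Position 11: not relevant
Position 12: relevant, P@12 = 7/12 = 7/12
Position 13: relevant, P@13 = 8/13 = 8/13
Position 14: not relevant
Sum of P@k = 1 + 2/3 + 3/4 + 4/5 + 5/7 + 3/5 + 7/12 + 8/13 = 2607/455
AP = 2607/455 / 8 = 2607/3640

2607/3640


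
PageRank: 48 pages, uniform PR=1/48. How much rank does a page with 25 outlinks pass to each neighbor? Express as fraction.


Initial PR = 1/48 = 1/48
Outlinks = 25
Contribution per link = PR / outlinks
= 1/48 / 25
= 1/1200

1/1200


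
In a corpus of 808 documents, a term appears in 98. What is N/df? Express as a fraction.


IDF ratio = N / df
= 808 / 98
= 404/49

404/49


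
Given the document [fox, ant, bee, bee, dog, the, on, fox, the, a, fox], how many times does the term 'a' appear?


Document has 11 words
Scanning for 'a':
Found at positions: [9]
Count = 1

1


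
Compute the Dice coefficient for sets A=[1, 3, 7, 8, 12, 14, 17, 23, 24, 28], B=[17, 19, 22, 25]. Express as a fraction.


A intersect B = [17]
|A intersect B| = 1
|A| = 10, |B| = 4
Dice = 2*1 / (10+4)
= 2 / 14 = 1/7

1/7


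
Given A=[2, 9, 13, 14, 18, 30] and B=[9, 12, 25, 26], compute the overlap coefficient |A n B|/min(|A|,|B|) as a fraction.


A intersect B = [9]
|A intersect B| = 1
min(|A|, |B|) = min(6, 4) = 4
Overlap = 1 / 4 = 1/4

1/4


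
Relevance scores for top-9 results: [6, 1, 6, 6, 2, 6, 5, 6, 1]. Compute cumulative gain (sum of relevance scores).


Cumulative Gain = sum of relevance scores
Position 1: rel=6, running sum=6
Position 2: rel=1, running sum=7
Position 3: rel=6, running sum=13
Position 4: rel=6, running sum=19
Position 5: rel=2, running sum=21
Position 6: rel=6, running sum=27
Position 7: rel=5, running sum=32
Position 8: rel=6, running sum=38
Position 9: rel=1, running sum=39
CG = 39

39


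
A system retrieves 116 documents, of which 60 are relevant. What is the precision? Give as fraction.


Precision = relevant_retrieved / total_retrieved
= 60 / 116
= 60 / (60 + 56)
= 15/29

15/29


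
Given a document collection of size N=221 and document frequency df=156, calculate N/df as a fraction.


IDF ratio = N / df
= 221 / 156
= 17/12

17/12


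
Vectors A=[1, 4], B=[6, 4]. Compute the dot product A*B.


Dot product = sum of element-wise products
A[0]*B[0] = 1*6 = 6
A[1]*B[1] = 4*4 = 16
Sum = 6 + 16 = 22

22


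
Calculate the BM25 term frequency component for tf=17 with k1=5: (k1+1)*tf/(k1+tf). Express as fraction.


BM25 TF component = (k1+1)*tf / (k1+tf)
k1 = 5, tf = 17
Numerator = (5+1)*17 = 102
Denominator = 5 + 17 = 22
= 102/22 = 51/11

51/11


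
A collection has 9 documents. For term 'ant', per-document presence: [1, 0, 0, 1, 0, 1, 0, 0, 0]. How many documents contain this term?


Checking each document for 'ant':
Doc 1: present
Doc 2: absent
Doc 3: absent
Doc 4: present
Doc 5: absent
Doc 6: present
Doc 7: absent
Doc 8: absent
Doc 9: absent
df = sum of presences = 1 + 0 + 0 + 1 + 0 + 1 + 0 + 0 + 0 = 3

3


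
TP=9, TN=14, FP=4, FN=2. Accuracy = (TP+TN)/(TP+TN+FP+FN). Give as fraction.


Accuracy = (TP + TN) / (TP + TN + FP + FN)
TP + TN = 9 + 14 = 23
Total = 9 + 14 + 4 + 2 = 29
Accuracy = 23 / 29 = 23/29

23/29


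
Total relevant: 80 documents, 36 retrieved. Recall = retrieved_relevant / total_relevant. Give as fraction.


Recall = retrieved_relevant / total_relevant
= 36 / 80
= 36 / (36 + 44)
= 9/20

9/20


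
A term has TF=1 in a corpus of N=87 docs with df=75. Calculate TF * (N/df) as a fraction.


TF * (N/df)
= 1 * (87/75)
= 1 * 29/25
= 29/25

29/25


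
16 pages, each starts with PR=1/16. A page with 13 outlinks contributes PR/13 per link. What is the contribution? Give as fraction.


Initial PR = 1/16 = 1/16
Outlinks = 13
Contribution per link = PR / outlinks
= 1/16 / 13
= 1/208

1/208


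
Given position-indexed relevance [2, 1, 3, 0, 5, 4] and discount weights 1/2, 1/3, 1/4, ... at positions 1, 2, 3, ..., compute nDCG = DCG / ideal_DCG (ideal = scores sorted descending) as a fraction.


Position discount weights w_i = 1/(i+1) for i=1..6:
Weights = [1/2, 1/3, 1/4, 1/5, 1/6, 1/7]
Actual relevance: [2, 1, 3, 0, 5, 4]
DCG = 2/2 + 1/3 + 3/4 + 0/5 + 5/6 + 4/7 = 293/84
Ideal relevance (sorted desc): [5, 4, 3, 2, 1, 0]
Ideal DCG = 5/2 + 4/3 + 3/4 + 2/5 + 1/6 + 0/7 = 103/20
nDCG = DCG / ideal_DCG = 293/84 / 103/20 = 1465/2163

1465/2163


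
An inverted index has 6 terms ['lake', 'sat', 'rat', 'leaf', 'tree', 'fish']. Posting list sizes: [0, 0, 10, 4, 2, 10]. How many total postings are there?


Summing posting list sizes:
'lake': 0 postings
'sat': 0 postings
'rat': 10 postings
'leaf': 4 postings
'tree': 2 postings
'fish': 10 postings
Total = 0 + 0 + 10 + 4 + 2 + 10 = 26

26


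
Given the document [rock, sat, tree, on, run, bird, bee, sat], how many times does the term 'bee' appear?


Document has 8 words
Scanning for 'bee':
Found at positions: [6]
Count = 1

1


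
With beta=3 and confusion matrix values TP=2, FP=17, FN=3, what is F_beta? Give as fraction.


P = TP/(TP+FP) = 2/19 = 2/19
R = TP/(TP+FN) = 2/5 = 2/5
beta^2 = 3^2 = 9
(1 + beta^2) = 10
Numerator = (1+beta^2)*P*R = 8/19
Denominator = beta^2*P + R = 18/19 + 2/5 = 128/95
F_beta = 5/16

5/16


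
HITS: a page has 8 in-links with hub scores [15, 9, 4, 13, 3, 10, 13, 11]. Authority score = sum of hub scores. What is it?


Authority = sum of hub scores of in-linkers
In-link 1: hub score = 15
In-link 2: hub score = 9
In-link 3: hub score = 4
In-link 4: hub score = 13
In-link 5: hub score = 3
In-link 6: hub score = 10
In-link 7: hub score = 13
In-link 8: hub score = 11
Authority = 15 + 9 + 4 + 13 + 3 + 10 + 13 + 11 = 78

78


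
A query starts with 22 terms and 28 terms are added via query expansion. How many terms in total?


Original terms: 22
Expansion terms: 28
Total = 22 + 28 = 50

50


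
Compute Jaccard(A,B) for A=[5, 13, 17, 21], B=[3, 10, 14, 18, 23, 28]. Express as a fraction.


A intersect B = []
|A intersect B| = 0
A union B = [3, 5, 10, 13, 14, 17, 18, 21, 23, 28]
|A union B| = 10
Jaccard = 0/10 = 0

0


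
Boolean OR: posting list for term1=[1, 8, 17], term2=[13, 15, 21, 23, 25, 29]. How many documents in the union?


Boolean OR: find union of posting lists
term1 docs: [1, 8, 17]
term2 docs: [13, 15, 21, 23, 25, 29]
Union: [1, 8, 13, 15, 17, 21, 23, 25, 29]
|union| = 9

9


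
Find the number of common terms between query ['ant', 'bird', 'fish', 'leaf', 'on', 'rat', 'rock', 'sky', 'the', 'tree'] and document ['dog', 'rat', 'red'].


Query terms: ['ant', 'bird', 'fish', 'leaf', 'on', 'rat', 'rock', 'sky', 'the', 'tree']
Document terms: ['dog', 'rat', 'red']
Common terms: ['rat']
Overlap count = 1

1


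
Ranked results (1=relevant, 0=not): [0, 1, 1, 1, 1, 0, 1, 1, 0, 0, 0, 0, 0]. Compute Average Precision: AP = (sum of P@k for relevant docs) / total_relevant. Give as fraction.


Computing P@k for each relevant position:
Position 1: not relevant
Position 2: relevant, P@2 = 1/2 = 1/2
Position 3: relevant, P@3 = 2/3 = 2/3
Position 4: relevant, P@4 = 3/4 = 3/4
Position 5: relevant, P@5 = 4/5 = 4/5
Position 6: not relevant
Position 7: relevant, P@7 = 5/7 = 5/7
Position 8: relevant, P@8 = 6/8 = 3/4
Position 9: not relevant
Position 10: not relevant
Position 11: not relevant
Position 12: not relevant
Position 13: not relevant
Sum of P@k = 1/2 + 2/3 + 3/4 + 4/5 + 5/7 + 3/4 = 439/105
AP = 439/105 / 6 = 439/630

439/630


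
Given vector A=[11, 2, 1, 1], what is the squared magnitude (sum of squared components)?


|A|^2 = sum of squared components
A[0]^2 = 11^2 = 121
A[1]^2 = 2^2 = 4
A[2]^2 = 1^2 = 1
A[3]^2 = 1^2 = 1
Sum = 121 + 4 + 1 + 1 = 127

127


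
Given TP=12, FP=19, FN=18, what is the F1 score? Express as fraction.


F1 = 2 * P * R / (P + R)
P = TP/(TP+FP) = 12/31 = 12/31
R = TP/(TP+FN) = 12/30 = 2/5
2 * P * R = 2 * 12/31 * 2/5 = 48/155
P + R = 12/31 + 2/5 = 122/155
F1 = 48/155 / 122/155 = 24/61

24/61


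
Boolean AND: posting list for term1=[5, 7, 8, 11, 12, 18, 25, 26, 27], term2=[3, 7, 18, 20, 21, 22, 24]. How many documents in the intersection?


Boolean AND: find intersection of posting lists
term1 docs: [5, 7, 8, 11, 12, 18, 25, 26, 27]
term2 docs: [3, 7, 18, 20, 21, 22, 24]
Intersection: [7, 18]
|intersection| = 2

2


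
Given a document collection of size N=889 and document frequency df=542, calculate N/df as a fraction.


IDF ratio = N / df
= 889 / 542
= 889/542

889/542


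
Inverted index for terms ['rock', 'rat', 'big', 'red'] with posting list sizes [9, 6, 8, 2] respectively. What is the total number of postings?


Summing posting list sizes:
'rock': 9 postings
'rat': 6 postings
'big': 8 postings
'red': 2 postings
Total = 9 + 6 + 8 + 2 = 25

25


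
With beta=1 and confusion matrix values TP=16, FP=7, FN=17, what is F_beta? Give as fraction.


P = TP/(TP+FP) = 16/23 = 16/23
R = TP/(TP+FN) = 16/33 = 16/33
beta^2 = 1^2 = 1
(1 + beta^2) = 2
Numerator = (1+beta^2)*P*R = 512/759
Denominator = beta^2*P + R = 16/23 + 16/33 = 896/759
F_beta = 4/7

4/7


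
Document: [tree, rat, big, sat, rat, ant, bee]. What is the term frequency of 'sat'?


Document has 7 words
Scanning for 'sat':
Found at positions: [3]
Count = 1

1


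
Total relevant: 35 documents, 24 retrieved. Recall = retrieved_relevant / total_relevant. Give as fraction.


Recall = retrieved_relevant / total_relevant
= 24 / 35
= 24 / (24 + 11)
= 24/35

24/35


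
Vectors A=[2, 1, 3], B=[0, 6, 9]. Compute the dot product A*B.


Dot product = sum of element-wise products
A[0]*B[0] = 2*0 = 0
A[1]*B[1] = 1*6 = 6
A[2]*B[2] = 3*9 = 27
Sum = 0 + 6 + 27 = 33

33


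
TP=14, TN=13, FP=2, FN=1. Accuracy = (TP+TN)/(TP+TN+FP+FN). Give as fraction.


Accuracy = (TP + TN) / (TP + TN + FP + FN)
TP + TN = 14 + 13 = 27
Total = 14 + 13 + 2 + 1 = 30
Accuracy = 27 / 30 = 9/10

9/10


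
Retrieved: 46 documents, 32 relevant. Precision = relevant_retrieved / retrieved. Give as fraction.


Precision = relevant_retrieved / total_retrieved
= 32 / 46
= 32 / (32 + 14)
= 16/23

16/23


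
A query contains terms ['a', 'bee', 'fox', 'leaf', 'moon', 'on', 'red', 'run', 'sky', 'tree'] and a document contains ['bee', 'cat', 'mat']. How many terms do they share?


Query terms: ['a', 'bee', 'fox', 'leaf', 'moon', 'on', 'red', 'run', 'sky', 'tree']
Document terms: ['bee', 'cat', 'mat']
Common terms: ['bee']
Overlap count = 1

1


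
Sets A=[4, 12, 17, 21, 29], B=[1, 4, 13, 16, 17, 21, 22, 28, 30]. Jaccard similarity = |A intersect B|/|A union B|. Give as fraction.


A intersect B = [4, 17, 21]
|A intersect B| = 3
A union B = [1, 4, 12, 13, 16, 17, 21, 22, 28, 29, 30]
|A union B| = 11
Jaccard = 3/11 = 3/11

3/11


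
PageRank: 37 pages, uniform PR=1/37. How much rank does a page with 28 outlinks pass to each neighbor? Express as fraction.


Initial PR = 1/37 = 1/37
Outlinks = 28
Contribution per link = PR / outlinks
= 1/37 / 28
= 1/1036

1/1036


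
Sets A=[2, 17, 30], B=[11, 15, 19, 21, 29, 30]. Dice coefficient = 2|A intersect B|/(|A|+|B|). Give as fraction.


A intersect B = [30]
|A intersect B| = 1
|A| = 3, |B| = 6
Dice = 2*1 / (3+6)
= 2 / 9 = 2/9

2/9


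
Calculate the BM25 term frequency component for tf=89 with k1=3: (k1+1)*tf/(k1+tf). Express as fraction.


BM25 TF component = (k1+1)*tf / (k1+tf)
k1 = 3, tf = 89
Numerator = (3+1)*89 = 356
Denominator = 3 + 89 = 92
= 356/92 = 89/23

89/23


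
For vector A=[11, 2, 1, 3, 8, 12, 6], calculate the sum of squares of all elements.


|A|^2 = sum of squared components
A[0]^2 = 11^2 = 121
A[1]^2 = 2^2 = 4
A[2]^2 = 1^2 = 1
A[3]^2 = 3^2 = 9
A[4]^2 = 8^2 = 64
A[5]^2 = 12^2 = 144
A[6]^2 = 6^2 = 36
Sum = 121 + 4 + 1 + 9 + 64 + 144 + 36 = 379

379


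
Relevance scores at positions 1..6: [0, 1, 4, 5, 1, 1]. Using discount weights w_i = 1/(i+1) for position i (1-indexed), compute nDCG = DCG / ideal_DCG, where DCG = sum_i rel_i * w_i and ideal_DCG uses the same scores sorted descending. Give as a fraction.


Position discount weights w_i = 1/(i+1) for i=1..6:
Weights = [1/2, 1/3, 1/4, 1/5, 1/6, 1/7]
Actual relevance: [0, 1, 4, 5, 1, 1]
DCG = 0/2 + 1/3 + 4/4 + 5/5 + 1/6 + 1/7 = 37/14
Ideal relevance (sorted desc): [5, 4, 1, 1, 1, 0]
Ideal DCG = 5/2 + 4/3 + 1/4 + 1/5 + 1/6 + 0/7 = 89/20
nDCG = DCG / ideal_DCG = 37/14 / 89/20 = 370/623

370/623


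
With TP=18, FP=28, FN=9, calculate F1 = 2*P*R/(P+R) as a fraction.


F1 = 2 * P * R / (P + R)
P = TP/(TP+FP) = 18/46 = 9/23
R = TP/(TP+FN) = 18/27 = 2/3
2 * P * R = 2 * 9/23 * 2/3 = 12/23
P + R = 9/23 + 2/3 = 73/69
F1 = 12/23 / 73/69 = 36/73

36/73


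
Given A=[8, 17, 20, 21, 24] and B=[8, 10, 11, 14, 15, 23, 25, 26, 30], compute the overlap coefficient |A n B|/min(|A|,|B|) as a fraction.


A intersect B = [8]
|A intersect B| = 1
min(|A|, |B|) = min(5, 9) = 5
Overlap = 1 / 5 = 1/5

1/5


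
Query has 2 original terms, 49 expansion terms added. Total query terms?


Original terms: 2
Expansion terms: 49
Total = 2 + 49 = 51

51


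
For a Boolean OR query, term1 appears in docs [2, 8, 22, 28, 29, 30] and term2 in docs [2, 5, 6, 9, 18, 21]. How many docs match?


Boolean OR: find union of posting lists
term1 docs: [2, 8, 22, 28, 29, 30]
term2 docs: [2, 5, 6, 9, 18, 21]
Union: [2, 5, 6, 8, 9, 18, 21, 22, 28, 29, 30]
|union| = 11

11


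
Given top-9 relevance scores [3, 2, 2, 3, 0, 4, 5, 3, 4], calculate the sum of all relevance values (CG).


Cumulative Gain = sum of relevance scores
Position 1: rel=3, running sum=3
Position 2: rel=2, running sum=5
Position 3: rel=2, running sum=7
Position 4: rel=3, running sum=10
Position 5: rel=0, running sum=10
Position 6: rel=4, running sum=14
Position 7: rel=5, running sum=19
Position 8: rel=3, running sum=22
Position 9: rel=4, running sum=26
CG = 26

26


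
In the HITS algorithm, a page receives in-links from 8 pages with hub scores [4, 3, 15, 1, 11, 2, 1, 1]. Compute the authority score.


Authority = sum of hub scores of in-linkers
In-link 1: hub score = 4
In-link 2: hub score = 3
In-link 3: hub score = 15
In-link 4: hub score = 1
In-link 5: hub score = 11
In-link 6: hub score = 2
In-link 7: hub score = 1
In-link 8: hub score = 1
Authority = 4 + 3 + 15 + 1 + 11 + 2 + 1 + 1 = 38

38


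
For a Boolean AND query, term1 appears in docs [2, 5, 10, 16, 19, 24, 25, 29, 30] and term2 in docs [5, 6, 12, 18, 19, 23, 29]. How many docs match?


Boolean AND: find intersection of posting lists
term1 docs: [2, 5, 10, 16, 19, 24, 25, 29, 30]
term2 docs: [5, 6, 12, 18, 19, 23, 29]
Intersection: [5, 19, 29]
|intersection| = 3

3


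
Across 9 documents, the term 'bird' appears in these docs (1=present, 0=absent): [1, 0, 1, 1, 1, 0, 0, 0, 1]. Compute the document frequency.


Checking each document for 'bird':
Doc 1: present
Doc 2: absent
Doc 3: present
Doc 4: present
Doc 5: present
Doc 6: absent
Doc 7: absent
Doc 8: absent
Doc 9: present
df = sum of presences = 1 + 0 + 1 + 1 + 1 + 0 + 0 + 0 + 1 = 5

5


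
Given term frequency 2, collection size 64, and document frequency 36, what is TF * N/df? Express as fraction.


TF * (N/df)
= 2 * (64/36)
= 2 * 16/9
= 32/9

32/9


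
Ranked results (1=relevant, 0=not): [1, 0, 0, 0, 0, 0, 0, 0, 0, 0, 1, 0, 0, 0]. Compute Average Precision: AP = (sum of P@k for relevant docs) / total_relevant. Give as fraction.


Computing P@k for each relevant position:
Position 1: relevant, P@1 = 1/1 = 1
Position 2: not relevant
Position 3: not relevant
Position 4: not relevant
Position 5: not relevant
Position 6: not relevant
Position 7: not relevant
Position 8: not relevant
Position 9: not relevant
Position 10: not relevant
Position 11: relevant, P@11 = 2/11 = 2/11
Position 12: not relevant
Position 13: not relevant
Position 14: not relevant
Sum of P@k = 1 + 2/11 = 13/11
AP = 13/11 / 2 = 13/22

13/22


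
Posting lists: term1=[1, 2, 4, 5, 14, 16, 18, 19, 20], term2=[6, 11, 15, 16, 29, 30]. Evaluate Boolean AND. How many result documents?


Boolean AND: find intersection of posting lists
term1 docs: [1, 2, 4, 5, 14, 16, 18, 19, 20]
term2 docs: [6, 11, 15, 16, 29, 30]
Intersection: [16]
|intersection| = 1

1


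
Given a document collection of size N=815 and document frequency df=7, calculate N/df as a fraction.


IDF ratio = N / df
= 815 / 7
= 815/7

815/7


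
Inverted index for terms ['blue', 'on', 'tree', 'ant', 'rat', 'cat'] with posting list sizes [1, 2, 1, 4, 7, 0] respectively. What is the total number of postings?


Summing posting list sizes:
'blue': 1 postings
'on': 2 postings
'tree': 1 postings
'ant': 4 postings
'rat': 7 postings
'cat': 0 postings
Total = 1 + 2 + 1 + 4 + 7 + 0 = 15

15


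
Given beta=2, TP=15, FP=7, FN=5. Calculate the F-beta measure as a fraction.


P = TP/(TP+FP) = 15/22 = 15/22
R = TP/(TP+FN) = 15/20 = 3/4
beta^2 = 2^2 = 4
(1 + beta^2) = 5
Numerator = (1+beta^2)*P*R = 225/88
Denominator = beta^2*P + R = 30/11 + 3/4 = 153/44
F_beta = 25/34

25/34


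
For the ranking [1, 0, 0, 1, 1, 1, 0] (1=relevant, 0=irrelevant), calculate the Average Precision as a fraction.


Computing P@k for each relevant position:
Position 1: relevant, P@1 = 1/1 = 1
Position 2: not relevant
Position 3: not relevant
Position 4: relevant, P@4 = 2/4 = 1/2
Position 5: relevant, P@5 = 3/5 = 3/5
Position 6: relevant, P@6 = 4/6 = 2/3
Position 7: not relevant
Sum of P@k = 1 + 1/2 + 3/5 + 2/3 = 83/30
AP = 83/30 / 4 = 83/120

83/120


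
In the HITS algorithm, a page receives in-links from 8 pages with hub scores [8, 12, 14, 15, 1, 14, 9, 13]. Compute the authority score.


Authority = sum of hub scores of in-linkers
In-link 1: hub score = 8
In-link 2: hub score = 12
In-link 3: hub score = 14
In-link 4: hub score = 15
In-link 5: hub score = 1
In-link 6: hub score = 14
In-link 7: hub score = 9
In-link 8: hub score = 13
Authority = 8 + 12 + 14 + 15 + 1 + 14 + 9 + 13 = 86

86


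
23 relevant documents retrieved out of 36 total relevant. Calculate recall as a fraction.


Recall = retrieved_relevant / total_relevant
= 23 / 36
= 23 / (23 + 13)
= 23/36

23/36


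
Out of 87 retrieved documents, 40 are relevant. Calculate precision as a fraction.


Precision = relevant_retrieved / total_retrieved
= 40 / 87
= 40 / (40 + 47)
= 40/87

40/87


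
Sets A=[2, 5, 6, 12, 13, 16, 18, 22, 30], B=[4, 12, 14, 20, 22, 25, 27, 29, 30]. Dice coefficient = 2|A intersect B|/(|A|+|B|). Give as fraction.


A intersect B = [12, 22, 30]
|A intersect B| = 3
|A| = 9, |B| = 9
Dice = 2*3 / (9+9)
= 6 / 18 = 1/3

1/3


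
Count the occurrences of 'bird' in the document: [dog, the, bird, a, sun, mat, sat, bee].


Document has 8 words
Scanning for 'bird':
Found at positions: [2]
Count = 1

1


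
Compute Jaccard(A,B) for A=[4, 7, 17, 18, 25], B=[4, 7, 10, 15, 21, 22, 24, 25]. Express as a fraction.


A intersect B = [4, 7, 25]
|A intersect B| = 3
A union B = [4, 7, 10, 15, 17, 18, 21, 22, 24, 25]
|A union B| = 10
Jaccard = 3/10 = 3/10

3/10


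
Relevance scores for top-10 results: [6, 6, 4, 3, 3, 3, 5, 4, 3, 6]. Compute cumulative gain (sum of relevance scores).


Cumulative Gain = sum of relevance scores
Position 1: rel=6, running sum=6
Position 2: rel=6, running sum=12
Position 3: rel=4, running sum=16
Position 4: rel=3, running sum=19
Position 5: rel=3, running sum=22
Position 6: rel=3, running sum=25
Position 7: rel=5, running sum=30
Position 8: rel=4, running sum=34
Position 9: rel=3, running sum=37
Position 10: rel=6, running sum=43
CG = 43

43


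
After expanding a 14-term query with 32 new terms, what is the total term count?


Original terms: 14
Expansion terms: 32
Total = 14 + 32 = 46

46


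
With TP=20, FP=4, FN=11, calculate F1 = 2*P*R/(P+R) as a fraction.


F1 = 2 * P * R / (P + R)
P = TP/(TP+FP) = 20/24 = 5/6
R = TP/(TP+FN) = 20/31 = 20/31
2 * P * R = 2 * 5/6 * 20/31 = 100/93
P + R = 5/6 + 20/31 = 275/186
F1 = 100/93 / 275/186 = 8/11

8/11


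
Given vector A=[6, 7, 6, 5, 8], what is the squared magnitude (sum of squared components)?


|A|^2 = sum of squared components
A[0]^2 = 6^2 = 36
A[1]^2 = 7^2 = 49
A[2]^2 = 6^2 = 36
A[3]^2 = 5^2 = 25
A[4]^2 = 8^2 = 64
Sum = 36 + 49 + 36 + 25 + 64 = 210

210


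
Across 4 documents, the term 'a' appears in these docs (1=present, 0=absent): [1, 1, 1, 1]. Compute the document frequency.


Checking each document for 'a':
Doc 1: present
Doc 2: present
Doc 3: present
Doc 4: present
df = sum of presences = 1 + 1 + 1 + 1 = 4

4


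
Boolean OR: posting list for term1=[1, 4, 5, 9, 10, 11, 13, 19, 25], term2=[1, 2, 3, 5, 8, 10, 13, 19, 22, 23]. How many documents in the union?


Boolean OR: find union of posting lists
term1 docs: [1, 4, 5, 9, 10, 11, 13, 19, 25]
term2 docs: [1, 2, 3, 5, 8, 10, 13, 19, 22, 23]
Union: [1, 2, 3, 4, 5, 8, 9, 10, 11, 13, 19, 22, 23, 25]
|union| = 14

14


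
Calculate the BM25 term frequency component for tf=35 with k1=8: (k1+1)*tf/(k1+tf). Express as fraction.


BM25 TF component = (k1+1)*tf / (k1+tf)
k1 = 8, tf = 35
Numerator = (8+1)*35 = 315
Denominator = 8 + 35 = 43
= 315/43 = 315/43

315/43


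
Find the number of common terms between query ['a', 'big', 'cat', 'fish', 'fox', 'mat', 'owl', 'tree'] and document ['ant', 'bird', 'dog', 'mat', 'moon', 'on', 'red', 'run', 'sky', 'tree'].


Query terms: ['a', 'big', 'cat', 'fish', 'fox', 'mat', 'owl', 'tree']
Document terms: ['ant', 'bird', 'dog', 'mat', 'moon', 'on', 'red', 'run', 'sky', 'tree']
Common terms: ['mat', 'tree']
Overlap count = 2

2


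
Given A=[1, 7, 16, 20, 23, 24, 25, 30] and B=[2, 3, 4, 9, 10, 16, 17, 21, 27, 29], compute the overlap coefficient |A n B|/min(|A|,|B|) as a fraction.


A intersect B = [16]
|A intersect B| = 1
min(|A|, |B|) = min(8, 10) = 8
Overlap = 1 / 8 = 1/8

1/8


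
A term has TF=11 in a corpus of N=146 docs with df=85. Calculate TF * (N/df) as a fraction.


TF * (N/df)
= 11 * (146/85)
= 11 * 146/85
= 1606/85

1606/85


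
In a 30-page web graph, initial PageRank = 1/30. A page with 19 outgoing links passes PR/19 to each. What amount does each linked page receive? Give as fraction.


Initial PR = 1/30 = 1/30
Outlinks = 19
Contribution per link = PR / outlinks
= 1/30 / 19
= 1/570

1/570


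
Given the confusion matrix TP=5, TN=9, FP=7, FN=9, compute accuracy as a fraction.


Accuracy = (TP + TN) / (TP + TN + FP + FN)
TP + TN = 5 + 9 = 14
Total = 5 + 9 + 7 + 9 = 30
Accuracy = 14 / 30 = 7/15

7/15


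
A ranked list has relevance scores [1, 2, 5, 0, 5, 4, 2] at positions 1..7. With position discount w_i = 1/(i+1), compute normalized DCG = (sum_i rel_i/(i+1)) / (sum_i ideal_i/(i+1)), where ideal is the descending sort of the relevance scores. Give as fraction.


Position discount weights w_i = 1/(i+1) for i=1..7:
Weights = [1/2, 1/3, 1/4, 1/5, 1/6, 1/7, 1/8]
Actual relevance: [1, 2, 5, 0, 5, 4, 2]
DCG = 1/2 + 2/3 + 5/4 + 0/5 + 5/6 + 4/7 + 2/8 = 57/14
Ideal relevance (sorted desc): [5, 5, 4, 2, 2, 1, 0]
Ideal DCG = 5/2 + 5/3 + 4/4 + 2/5 + 2/6 + 1/7 + 0/8 = 423/70
nDCG = DCG / ideal_DCG = 57/14 / 423/70 = 95/141

95/141


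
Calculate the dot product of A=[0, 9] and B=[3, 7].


Dot product = sum of element-wise products
A[0]*B[0] = 0*3 = 0
A[1]*B[1] = 9*7 = 63
Sum = 0 + 63 = 63

63


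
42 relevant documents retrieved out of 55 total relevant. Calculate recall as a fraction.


Recall = retrieved_relevant / total_relevant
= 42 / 55
= 42 / (42 + 13)
= 42/55

42/55


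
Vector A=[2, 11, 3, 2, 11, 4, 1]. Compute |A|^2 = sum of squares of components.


|A|^2 = sum of squared components
A[0]^2 = 2^2 = 4
A[1]^2 = 11^2 = 121
A[2]^2 = 3^2 = 9
A[3]^2 = 2^2 = 4
A[4]^2 = 11^2 = 121
A[5]^2 = 4^2 = 16
A[6]^2 = 1^2 = 1
Sum = 4 + 121 + 9 + 4 + 121 + 16 + 1 = 276

276


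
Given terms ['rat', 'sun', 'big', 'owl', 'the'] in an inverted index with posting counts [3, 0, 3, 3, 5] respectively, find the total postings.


Summing posting list sizes:
'rat': 3 postings
'sun': 0 postings
'big': 3 postings
'owl': 3 postings
'the': 5 postings
Total = 3 + 0 + 3 + 3 + 5 = 14

14


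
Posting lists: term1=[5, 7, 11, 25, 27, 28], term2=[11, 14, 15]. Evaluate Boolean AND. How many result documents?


Boolean AND: find intersection of posting lists
term1 docs: [5, 7, 11, 25, 27, 28]
term2 docs: [11, 14, 15]
Intersection: [11]
|intersection| = 1

1


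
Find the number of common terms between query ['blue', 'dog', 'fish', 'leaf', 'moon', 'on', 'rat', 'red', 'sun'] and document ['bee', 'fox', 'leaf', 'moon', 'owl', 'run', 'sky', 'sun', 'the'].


Query terms: ['blue', 'dog', 'fish', 'leaf', 'moon', 'on', 'rat', 'red', 'sun']
Document terms: ['bee', 'fox', 'leaf', 'moon', 'owl', 'run', 'sky', 'sun', 'the']
Common terms: ['leaf', 'moon', 'sun']
Overlap count = 3

3


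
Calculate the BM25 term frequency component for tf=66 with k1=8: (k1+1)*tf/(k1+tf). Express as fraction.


BM25 TF component = (k1+1)*tf / (k1+tf)
k1 = 8, tf = 66
Numerator = (8+1)*66 = 594
Denominator = 8 + 66 = 74
= 594/74 = 297/37

297/37


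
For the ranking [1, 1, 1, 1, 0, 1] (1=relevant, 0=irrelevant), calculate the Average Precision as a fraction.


Computing P@k for each relevant position:
Position 1: relevant, P@1 = 1/1 = 1
Position 2: relevant, P@2 = 2/2 = 1
Position 3: relevant, P@3 = 3/3 = 1
Position 4: relevant, P@4 = 4/4 = 1
Position 5: not relevant
Position 6: relevant, P@6 = 5/6 = 5/6
Sum of P@k = 1 + 1 + 1 + 1 + 5/6 = 29/6
AP = 29/6 / 5 = 29/30

29/30


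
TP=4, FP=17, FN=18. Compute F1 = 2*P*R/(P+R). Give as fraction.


F1 = 2 * P * R / (P + R)
P = TP/(TP+FP) = 4/21 = 4/21
R = TP/(TP+FN) = 4/22 = 2/11
2 * P * R = 2 * 4/21 * 2/11 = 16/231
P + R = 4/21 + 2/11 = 86/231
F1 = 16/231 / 86/231 = 8/43

8/43


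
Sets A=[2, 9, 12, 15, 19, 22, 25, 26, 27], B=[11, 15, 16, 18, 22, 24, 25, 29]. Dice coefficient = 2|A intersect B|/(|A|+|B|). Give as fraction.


A intersect B = [15, 22, 25]
|A intersect B| = 3
|A| = 9, |B| = 8
Dice = 2*3 / (9+8)
= 6 / 17 = 6/17

6/17


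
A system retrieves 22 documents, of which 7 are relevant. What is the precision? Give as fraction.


Precision = relevant_retrieved / total_retrieved
= 7 / 22
= 7 / (7 + 15)
= 7/22

7/22


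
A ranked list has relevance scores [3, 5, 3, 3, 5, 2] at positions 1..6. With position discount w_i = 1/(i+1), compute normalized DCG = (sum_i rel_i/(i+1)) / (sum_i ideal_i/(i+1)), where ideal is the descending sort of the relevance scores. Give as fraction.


Position discount weights w_i = 1/(i+1) for i=1..6:
Weights = [1/2, 1/3, 1/4, 1/5, 1/6, 1/7]
Actual relevance: [3, 5, 3, 3, 5, 2]
DCG = 3/2 + 5/3 + 3/4 + 3/5 + 5/6 + 2/7 = 789/140
Ideal relevance (sorted desc): [5, 5, 3, 3, 3, 2]
Ideal DCG = 5/2 + 5/3 + 3/4 + 3/5 + 3/6 + 2/7 = 2647/420
nDCG = DCG / ideal_DCG = 789/140 / 2647/420 = 2367/2647

2367/2647


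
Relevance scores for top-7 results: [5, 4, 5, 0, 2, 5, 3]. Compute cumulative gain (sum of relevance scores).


Cumulative Gain = sum of relevance scores
Position 1: rel=5, running sum=5
Position 2: rel=4, running sum=9
Position 3: rel=5, running sum=14
Position 4: rel=0, running sum=14
Position 5: rel=2, running sum=16
Position 6: rel=5, running sum=21
Position 7: rel=3, running sum=24
CG = 24

24


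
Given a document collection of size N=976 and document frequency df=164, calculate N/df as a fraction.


IDF ratio = N / df
= 976 / 164
= 244/41

244/41


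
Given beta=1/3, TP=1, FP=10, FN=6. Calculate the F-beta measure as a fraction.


P = TP/(TP+FP) = 1/11 = 1/11
R = TP/(TP+FN) = 1/7 = 1/7
beta^2 = 1/3^2 = 1/9
(1 + beta^2) = 10/9
Numerator = (1+beta^2)*P*R = 10/693
Denominator = beta^2*P + R = 1/99 + 1/7 = 106/693
F_beta = 5/53

5/53


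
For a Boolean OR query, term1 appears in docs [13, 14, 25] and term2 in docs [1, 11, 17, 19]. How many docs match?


Boolean OR: find union of posting lists
term1 docs: [13, 14, 25]
term2 docs: [1, 11, 17, 19]
Union: [1, 11, 13, 14, 17, 19, 25]
|union| = 7

7


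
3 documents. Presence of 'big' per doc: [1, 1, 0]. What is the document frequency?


Checking each document for 'big':
Doc 1: present
Doc 2: present
Doc 3: absent
df = sum of presences = 1 + 1 + 0 = 2

2


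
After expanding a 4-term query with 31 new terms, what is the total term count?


Original terms: 4
Expansion terms: 31
Total = 4 + 31 = 35

35


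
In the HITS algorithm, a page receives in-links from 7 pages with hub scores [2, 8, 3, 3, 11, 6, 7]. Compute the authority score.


Authority = sum of hub scores of in-linkers
In-link 1: hub score = 2
In-link 2: hub score = 8
In-link 3: hub score = 3
In-link 4: hub score = 3
In-link 5: hub score = 11
In-link 6: hub score = 6
In-link 7: hub score = 7
Authority = 2 + 8 + 3 + 3 + 11 + 6 + 7 = 40

40


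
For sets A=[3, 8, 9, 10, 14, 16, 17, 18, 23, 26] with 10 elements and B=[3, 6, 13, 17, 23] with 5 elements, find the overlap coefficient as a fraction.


A intersect B = [3, 17, 23]
|A intersect B| = 3
min(|A|, |B|) = min(10, 5) = 5
Overlap = 3 / 5 = 3/5

3/5


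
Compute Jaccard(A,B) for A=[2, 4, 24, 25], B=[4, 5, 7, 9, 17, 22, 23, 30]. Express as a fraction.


A intersect B = [4]
|A intersect B| = 1
A union B = [2, 4, 5, 7, 9, 17, 22, 23, 24, 25, 30]
|A union B| = 11
Jaccard = 1/11 = 1/11

1/11


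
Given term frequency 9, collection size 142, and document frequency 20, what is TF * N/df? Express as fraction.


TF * (N/df)
= 9 * (142/20)
= 9 * 71/10
= 639/10

639/10


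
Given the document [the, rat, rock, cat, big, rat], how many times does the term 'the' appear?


Document has 6 words
Scanning for 'the':
Found at positions: [0]
Count = 1

1


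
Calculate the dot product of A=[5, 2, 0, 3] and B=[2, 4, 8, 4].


Dot product = sum of element-wise products
A[0]*B[0] = 5*2 = 10
A[1]*B[1] = 2*4 = 8
A[2]*B[2] = 0*8 = 0
A[3]*B[3] = 3*4 = 12
Sum = 10 + 8 + 0 + 12 = 30

30


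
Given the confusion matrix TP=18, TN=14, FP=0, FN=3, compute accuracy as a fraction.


Accuracy = (TP + TN) / (TP + TN + FP + FN)
TP + TN = 18 + 14 = 32
Total = 18 + 14 + 0 + 3 = 35
Accuracy = 32 / 35 = 32/35

32/35


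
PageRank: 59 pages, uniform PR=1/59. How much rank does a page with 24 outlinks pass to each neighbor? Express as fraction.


Initial PR = 1/59 = 1/59
Outlinks = 24
Contribution per link = PR / outlinks
= 1/59 / 24
= 1/1416

1/1416


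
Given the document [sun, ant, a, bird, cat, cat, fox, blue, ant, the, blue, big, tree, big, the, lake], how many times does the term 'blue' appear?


Document has 16 words
Scanning for 'blue':
Found at positions: [7, 10]
Count = 2

2


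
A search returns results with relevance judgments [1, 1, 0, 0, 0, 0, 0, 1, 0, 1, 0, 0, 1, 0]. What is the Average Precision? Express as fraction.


Computing P@k for each relevant position:
Position 1: relevant, P@1 = 1/1 = 1
Position 2: relevant, P@2 = 2/2 = 1
Position 3: not relevant
Position 4: not relevant
Position 5: not relevant
Position 6: not relevant
Position 7: not relevant
Position 8: relevant, P@8 = 3/8 = 3/8
Position 9: not relevant
Position 10: relevant, P@10 = 4/10 = 2/5
Position 11: not relevant
Position 12: not relevant
Position 13: relevant, P@13 = 5/13 = 5/13
Position 14: not relevant
Sum of P@k = 1 + 1 + 3/8 + 2/5 + 5/13 = 1643/520
AP = 1643/520 / 5 = 1643/2600

1643/2600
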